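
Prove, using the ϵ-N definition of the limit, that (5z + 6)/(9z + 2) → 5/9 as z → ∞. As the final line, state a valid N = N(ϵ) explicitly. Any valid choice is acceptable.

N = (44/81)/ϵ

Fix ϵ > 0. We seek N > 0 such that z > N implies |(5z + 6)/(9z + 2) − (5/9)| < ϵ.
(5z + 6)/(9z + 2) − (5/9) = (9(5z + 6) − 5(9z + 2)) / (9(9z + 2)) = 44/(9(9z + 2)).
For z > 0 we have 9z + 2 > 9z, so |(5z + 6)/(9z + 2) − (5/9)| = 44/(9(9z + 2)) < 44/(9·9z) = (44/81)/z.
Thus |(5z + 6)/(9z + 2) − (5/9)| < ϵ whenever z > (44/81)/ϵ.
Take N = (44/81)/ϵ. If z > N then |(5z + 6)/(9z + 2) − (5/9)| < (44/81)/z < ϵ.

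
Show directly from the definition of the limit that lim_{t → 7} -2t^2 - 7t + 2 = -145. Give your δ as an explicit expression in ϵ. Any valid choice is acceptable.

Suppose ϵ > 0. We want δ > 0 such that 0 < |t − 7| < δ implies |(-2t^2 - 7t + 2) + 145| < ϵ.
(-2t^2 - 7t + 2) + 145 = -2t^2 - 7t + 147 = (t − 7)(-2t - 21).
So |(-2t^2 - 7t + 2) + 145| = |t − 7|·|-2t - 21|.
Require δ ≤ 1. Then |t − 7| < 1 gives |t| < 8, and by the triangle inequality |-2t - 21| ≤ 2·8 + 21 = 37.
Hence |(-2t^2 - 7t + 2) + 145| ≤ 37|t − 7| < ϵ provided |t − 7| < ϵ/37.
Choosing δ = min(1, ϵ/37) ensures both conditions, hence |(-2t^2 - 7t + 2) + 145| < ϵ.

δ = min(1, ϵ/37)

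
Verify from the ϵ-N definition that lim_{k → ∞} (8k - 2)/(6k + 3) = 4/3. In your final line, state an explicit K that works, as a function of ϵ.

K = 1/ϵ

Suppose ϵ > 0. For k ≥ 1, |(8k - 2)/(6k + 3) − (4/3)| = |-36|/(6(6k + 3)) = 36/(6(6k + 3)).
Since 6k + 3 ≥ 6k for k ≥ 1, this is ≤ 36/(6·6k) = 1/k.
So |(8k - 2)/(6k + 3) − (4/3)| < ϵ whenever k > 1/ϵ.
Take K = 1/ϵ. If k > K then |(8k - 2)/(6k + 3) − (4/3)| ≤ 1/k < ϵ.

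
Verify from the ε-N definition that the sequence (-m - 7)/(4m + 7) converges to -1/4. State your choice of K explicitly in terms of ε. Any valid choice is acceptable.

Fix ε > 0. For m ≥ 1, |(-m - 7)/(4m + 7) + 1/4| = |-21|/(4(4m + 7)) = 21/(4(4m + 7)).
Since 4m + 7 ≥ 4m for m ≥ 1, this is ≤ 21/(4·4m) = (21/16)/m.
So |(-m - 7)/(4m + 7) + 1/4| < ε whenever m > (21/16)/ε.
Take K = (21/16)/ε. If m > K then |(-m - 7)/(4m + 7) + 1/4| ≤ (21/16)/m < ε.

K = (21/16)/ε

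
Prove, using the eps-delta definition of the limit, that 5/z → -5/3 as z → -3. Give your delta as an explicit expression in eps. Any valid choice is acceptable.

delta = min(3/2, (9/10)eps)

Let eps > 0. We seek delta > 0 such that 0 < |z + 3| < delta implies |5/z + 5/3| < eps.
|5/z + 5/3| = 5·|-3 − z|/(3·|z|) = 5|z + 3|/(3|z|).
Require delta ≤ 3/2 so that |z| > 3 − 3/2 = 3/2, hence 3|z| > 9/2.
Then |5/z + 5/3| < 5|z + 3|/(9/2), which is < eps when |z + 3| < (9/10)eps.
Take delta = min(3/2, (9/10)eps). Then 0 < |z + 3| < delta gives both |z + 3| < 3/2 and |z + 3| < (9/10)eps, so |5/z + 5/3| < eps.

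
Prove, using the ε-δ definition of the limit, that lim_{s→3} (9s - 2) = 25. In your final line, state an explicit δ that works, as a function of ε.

δ = ε/9

Let ε > 0. We need δ > 0 so that 0 < |s − 3| < δ implies |(9s - 2) − 25| < ε.
Since (9s - 2) − 25 = 9(s − 3), we have |(9s - 2) − 25| = 9|s − 3|.
So 9|s − 3| < ε exactly when |s − 3| < ε/9.
Take δ = ε/9. If 0 < |s − 3| < δ then |(9s - 2) − 25| = 9|s − 3| < 9·(ε/9) = ε.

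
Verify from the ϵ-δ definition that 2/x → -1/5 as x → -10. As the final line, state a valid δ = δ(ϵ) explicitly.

Let ϵ > 0. We seek δ > 0 such that 0 < |x + 10| < δ implies |2/x + 1/5| < ϵ.
|2/x + 1/5| = 2·|-10 − x|/(10·|x|) = 2|x + 10|/(10|x|).
Require δ ≤ 5 so that |x| > 10 − 5 = 5, hence 10|x| > 50.
Then |2/x + 1/5| < 2|x + 10|/50, which is < ϵ when |x + 10| < 25ϵ.
Take δ = min(5, 25ϵ). Then 0 < |x + 10| < δ gives both |x + 10| < 5 and |x + 10| < 25ϵ, so |2/x + 1/5| < ϵ.

δ = min(5, 25ϵ)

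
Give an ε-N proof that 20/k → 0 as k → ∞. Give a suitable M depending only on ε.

Let ε > 0 be given. For k ≥ 1, |20/k − 0| = 20/(k) ≤ 20/k.
We need 20/k < ε, i.e. k > 20/ε.
Take M = 20/ε. If k > M then |20/k| ≤ 20/k < ε.

M = 20/ε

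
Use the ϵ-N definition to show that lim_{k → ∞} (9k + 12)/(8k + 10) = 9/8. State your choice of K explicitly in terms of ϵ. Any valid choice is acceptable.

Suppose ϵ > 0. For k ≥ 1, |(9k + 12)/(8k + 10) − (9/8)| = |6|/(8(8k + 10)) = 6/(8(8k + 10)).
Since 8k + 10 ≥ 8k for k ≥ 1, this is ≤ 6/(8·8k) = (3/32)/k.
So |(9k + 12)/(8k + 10) − (9/8)| < ϵ whenever k > (3/32)/ϵ.
Take K = (3/32)/ϵ. If k > K then |(9k + 12)/(8k + 10) − (9/8)| ≤ (3/32)/k < ϵ.

K = (3/32)/ϵ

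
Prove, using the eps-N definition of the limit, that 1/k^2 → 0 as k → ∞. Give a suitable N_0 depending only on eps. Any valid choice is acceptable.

Let eps > 0. For k ≥ 1, |1/k^2 − 0| = 1/k^2.
1/k^2 < eps ⇔ k^2 > 1/eps ⇔ k > (1/eps)^{1/2}.
Take N_0 = (1/eps)^{1/2}. Then k > N_0 implies 1/k^2 < eps.

N_0 = (1/eps)^{1/2}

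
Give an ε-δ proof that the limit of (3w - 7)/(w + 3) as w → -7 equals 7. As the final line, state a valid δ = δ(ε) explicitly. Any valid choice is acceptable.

Fix ε > 0. We want δ > 0 with 0 < |w + 7| < δ ⇒ |(3w - 7)/(w + 3) − 7| < ε.
Combining over a common denominator, (3w - 7)/(w + 3) − 7 = [(3w - 7)·(-4) − (-28)·(w + 3)] / [(-4)·(w + 3)] = 16(w + 7) / ((-4)(w + 3)).
So |(3w - 7)/(w + 3) − 7| = 16|w + 7| / (4·|w + 3|).
Require δ ≤ 2, so |w + 3| ≥ |-4| − |w + 7| > 4 − 2 = 2.
Hence |(3w - 7)/(w + 3) − 7| < 16|w + 7|/(4·2) = 2|w + 7|, which is < ε once |w + 7| < (1/2)ε.
Take δ = min(2, (1/2)ε). Then 0 < |w + 7| < δ forces both bounds, so |(3w - 7)/(w + 3) − 7| < ε.

δ = min(2, (1/2)ε)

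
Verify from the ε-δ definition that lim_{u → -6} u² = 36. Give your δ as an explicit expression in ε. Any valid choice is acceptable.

δ = min(2, ε/14)

Fix ε > 0. We seek δ > 0 with 0 < |u + 6| < δ ⇒ |u² − 36| < ε.
Factor: u² − 36 = (u + 6)(u - 6), so |u² − 36| = |u + 6|·|u - 6|.
Restrict δ ≤ 2. Then |u + 6| < 2 gives |u| < 8, so by the triangle inequality |u - 6| ≤ 8 + 6 = 14.
Hence |u² − 36| ≤ 14|u + 6|, which is < ε once |u + 6| < ε/14.
Take δ = min(2, ε/14). If 0 < |u + 6| < δ then both bounds hold and |u² − 36| ≤ 14|u + 6| < 14·(ε/14) = ε.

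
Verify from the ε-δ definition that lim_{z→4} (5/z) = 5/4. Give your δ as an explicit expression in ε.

δ = min(2, (8/5)ε)

Let ε > 0. We seek δ > 0 such that 0 < |z − 4| < δ implies |5/z − (5/4)| < ε.
|5/z − (5/4)| = 5·|4 − z|/(4·|z|) = 5|z − 4|/(4|z|).
Restrict δ ≤ 2. Then |z − 4| < 2 gives |z| > 2, so 4|z| > 8.
Then |5/z − (5/4)| < 5|z − 4|/8, which is < ε when |z − 4| < (8/5)ε.
Take δ = min(2, (8/5)ε). Then 0 < |z − 4| < δ gives both |z − 4| < 2 and |z − 4| < (8/5)ε, so |5/z − (5/4)| < ε.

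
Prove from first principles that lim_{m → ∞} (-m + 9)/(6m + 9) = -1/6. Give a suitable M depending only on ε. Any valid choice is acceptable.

M = (7/4)/ε

Fix ε > 0. For m ≥ 1, |(-m + 9)/(6m + 9) + 1/6| = |63|/(6(6m + 9)) = 63/(6(6m + 9)).
Since 6m + 9 ≥ 6m for m ≥ 1, this is ≤ 63/(6·6m) = (7/4)/m.
So |(-m + 9)/(6m + 9) + 1/6| < ε whenever m > (7/4)/ε.
Take M = (7/4)/ε. If m > M then |(-m + 9)/(6m + 9) + 1/6| ≤ (7/4)/m < ε.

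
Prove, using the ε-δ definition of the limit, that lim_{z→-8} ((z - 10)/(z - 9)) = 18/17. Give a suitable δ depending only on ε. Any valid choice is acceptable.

δ = min(17/2, (289/2)ε)

Let ε > 0 be given. We want δ > 0 with 0 < |z + 8| < δ ⇒ |(z - 10)/(z - 9) − (18/17)| < ε.
Combining over a common denominator, (z - 10)/(z - 9) − (18/17) = [(z - 10)·(-17) − (-18)·(z - 9)] / [(-17)·(z - 9)] = 1(z + 8) / ((-17)(z - 9)).
So |(z - 10)/(z - 9) − (18/17)| = |z + 8| / (17·|z − 9|).
Require δ ≤ 17/2, so |z − 9| ≥ |-17| − |z + 8| > 17 − 17/2 = 17/2.
Hence |(z - 10)/(z - 9) − (18/17)| < |z + 8|/(17·(17/2)) = (2/289)|z + 8|, which is < ε once |z + 8| < (289/2)ε.
Take δ = min(17/2, (289/2)ε). Then 0 < |z + 8| < δ forces both bounds, so |(z - 10)/(z - 9) − (18/17)| < ε.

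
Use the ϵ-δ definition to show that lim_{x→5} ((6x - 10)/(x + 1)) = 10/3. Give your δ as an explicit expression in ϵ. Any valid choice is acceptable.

δ = min(3, (9/8)ϵ)

Fix ϵ > 0. We want δ > 0 with 0 < |x − 5| < δ ⇒ |(6x - 10)/(x + 1) − (10/3)| < ϵ.
Combining over a common denominator, (6x - 10)/(x + 1) − (10/3) = [(6x - 10)·6 − 20·(x + 1)] / [6·(x + 1)] = 16(x − 5) / (6(x + 1)).
So |(6x - 10)/(x + 1) − (10/3)| = 16|x − 5| / (6·|x + 1|).
Require δ ≤ 3, so |x + 1| ≥ |6| − |x − 5| > 6 − 3 = 3.
Hence |(6x - 10)/(x + 1) − (10/3)| < 16|x − 5|/(6·3) = (8/9)|x − 5|, which is < ϵ once |x − 5| < (9/8)ϵ.
Take δ = min(3, (9/8)ϵ). Then 0 < |x − 5| < δ forces both bounds, so |(6x - 10)/(x + 1) − (10/3)| < ϵ.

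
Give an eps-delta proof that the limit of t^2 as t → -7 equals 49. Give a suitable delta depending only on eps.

delta = min(1, eps/15)

Let eps > 0. We seek delta > 0 with 0 < |t + 7| < delta ⇒ |t^2 − 49| < eps.
Factor: t^2 − 49 = (t + 7)(t - 7), so |t^2 − 49| = |t + 7|·|t - 7|.
Impose delta ≤ 1 so that |t| < 8; then |t - 7| ≤ 15.
Hence |t^2 − 49| ≤ 15|t + 7|, which is < eps once |t + 7| < eps/15.
Take delta = min(1, eps/15). If 0 < |t + 7| < delta then both bounds hold and |t^2 − 49| ≤ 15|t + 7| < 15·(eps/15) = eps.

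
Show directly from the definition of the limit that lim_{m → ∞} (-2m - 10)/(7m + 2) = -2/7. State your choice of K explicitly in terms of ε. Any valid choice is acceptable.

K = (66/49)/ε

Let ε > 0 be given. For m ≥ 1, |(-2m - 10)/(7m + 2) + 2/7| = |-66|/(7(7m + 2)) = 66/(7(7m + 2)).
Since 7m + 2 ≥ 7m for m ≥ 1, this is ≤ 66/(7·7m) = (66/49)/m.
So |(-2m - 10)/(7m + 2) + 2/7| < ε whenever m > (66/49)/ε.
Take K = (66/49)/ε. If m > K then |(-2m - 10)/(7m + 2) + 2/7| ≤ (66/49)/m < ε.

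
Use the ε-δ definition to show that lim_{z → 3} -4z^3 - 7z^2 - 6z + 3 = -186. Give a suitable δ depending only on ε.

δ = min(1, ε/203)

Fix ε > 0. We want δ > 0 such that 0 < |z − 3| < δ implies |(-4z^3 - 7z^2 - 6z + 3) + 186| < ε.
(-4z^3 - 7z^2 - 6z + 3) + 186 = -4z^3 - 7z^2 - 6z + 189 = (z − 3)(-4z^2 - 19z - 63).
So |(-4z^3 - 7z^2 - 6z + 3) + 186| = |z − 3|·|-4z^2 - 19z - 63|.
Require δ ≤ 1. Then |z − 3| < 1 gives |z| < 4, and by the triangle inequality |-4z^2 - 19z - 63| ≤ 4·4^2 + 19·4 + 63 = 203.
Hence |(-4z^3 - 7z^2 - 6z + 3) + 186| ≤ 203|z − 3| < ε provided |z − 3| < ε/203.
Take δ = min(1, ε/203). Then 0 < |z − 3| < δ gives both |z − 3| < 1 and |z − 3| < ε/203, so |(-4z^3 - 7z^2 - 6z + 3) + 186| < ε.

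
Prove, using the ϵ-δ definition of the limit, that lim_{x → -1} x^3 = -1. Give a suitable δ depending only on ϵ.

δ = min(2, ϵ/13)

Let ϵ > 0. We seek δ > 0 with 0 < |x + 1| < δ ⇒ |x^3 + 1| < ϵ.
Factor: x^3 + 1 = (x + 1)(x^2 - x + 1), so |x^3 + 1| = |x + 1|·|x^2 - x + 1|.
Impose δ ≤ 2 so that |x| < 3; then |x^2 - x + 1| ≤ 13.
Hence |x^3 + 1| ≤ 13|x + 1|, which is < ϵ once |x + 1| < ϵ/13.
Take δ = min(2, ϵ/13). If 0 < |x + 1| < δ then both bounds hold and |x^3 + 1| ≤ 13|x + 1| < 13·(ϵ/13) = ϵ.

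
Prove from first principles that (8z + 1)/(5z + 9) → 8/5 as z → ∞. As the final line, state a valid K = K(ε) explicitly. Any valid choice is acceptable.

Fix ε > 0. We seek K > 0 such that z > K implies |(8z + 1)/(5z + 9) − (8/5)| < ε.
(8z + 1)/(5z + 9) − (8/5) = (5(8z + 1) − 8(5z + 9)) / (5(5z + 9)) = -67/(5(5z + 9)).
For z > 0 we have 5z + 9 > 5z, so |(8z + 1)/(5z + 9) − (8/5)| = 67/(5(5z + 9)) < 67/(5·5z) = (67/25)/z.
Thus |(8z + 1)/(5z + 9) − (8/5)| < ε whenever z > (67/25)/ε.
Take K = (67/25)/ε. If z > K then |(8z + 1)/(5z + 9) − (8/5)| < (67/25)/z < ε.

K = (67/25)/ε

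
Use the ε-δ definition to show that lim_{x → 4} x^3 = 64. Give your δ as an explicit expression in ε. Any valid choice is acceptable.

δ = min(1, ε/61)

Fix ε > 0. We seek δ > 0 with 0 < |x − 4| < δ ⇒ |x^3 − 64| < ε.
Factor: x^3 − 64 = (x − 4)(x^2 + 4x + 16), so |x^3 − 64| = |x − 4|·|x^2 + 4x + 16|.
Restrict δ ≤ 1. Then |x − 4| < 1 gives |x| < 5, so by the triangle inequality |x^2 + 4x + 16| ≤ 5^2 + 4·5 + 16 = 61.
Hence |x^3 − 64| ≤ 61|x − 4|, which is < ε once |x − 4| < ε/61.
Take δ = min(1, ε/61). If 0 < |x − 4| < δ then both bounds hold and |x^3 − 64| ≤ 61|x − 4| < 61·(ε/61) = ε.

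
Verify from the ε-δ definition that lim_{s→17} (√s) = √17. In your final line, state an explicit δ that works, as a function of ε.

δ = min(17, √17·ε)

Suppose ε > 0. We want δ > 0 such that 0 < |s − 17| < δ implies |√s − √17| < ε.
Multiplying by the conjugate, |√s − √17| = |s − 17|/(√s + √17).
Restrict δ ≤ 17 so that |s − 17| < 17 forces s > 0, and then √s + √17 > √17.
Hence |√s − √17| < |s − 17|/√17, which is < ε once |s − 17| < √17·ε.
Take δ = min(17, √17·ε). If 0 < |s − 17| < δ then s > 0 and |√s − √17| < |s − 17|/√17 < ε.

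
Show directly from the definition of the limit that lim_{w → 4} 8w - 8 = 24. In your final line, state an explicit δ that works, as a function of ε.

δ = ε/8

Let ε > 0. We need δ > 0 so that 0 < |w − 4| < δ implies |(8w - 8) − 24| < ε.
|(8w - 8) − 24| = |8w - 32| = 8|w − 4|.
So 8|w − 4| < ε exactly when |w − 4| < ε/8.
Take δ = ε/8. If 0 < |w − 4| < δ then |(8w - 8) − 24| = 8|w − 4| < 8·(ε/8) = ε.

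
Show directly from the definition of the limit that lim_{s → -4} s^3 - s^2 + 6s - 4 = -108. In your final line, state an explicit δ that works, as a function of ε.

Let ε > 0. We want δ > 0 such that 0 < |s + 4| < δ implies |(s^3 - s^2 + 6s - 4) + 108| < ε.
(s^3 - s^2 + 6s - 4) + 108 = s^3 - s^2 + 6s + 104 = (s + 4)(s^2 - 5s + 26).
So |(s^3 - s^2 + 6s - 4) + 108| = |s + 4|·|s^2 - 5s + 26|.
Require δ ≤ 1. Then |s + 4| < 1 gives |s| < 5, and by the triangle inequality |s^2 - 5s + 26| ≤ 5^2 + 5·5 + 26 = 76.
Hence |(s^3 - s^2 + 6s - 4) + 108| ≤ 76|s + 4| < ε provided |s + 4| < ε/76.
Take δ = min(1, ε/76). Then 0 < |s + 4| < δ gives both |s + 4| < 1 and |s + 4| < ε/76, so |(s^3 - s^2 + 6s - 4) + 108| < ε.

δ = min(1, ε/76)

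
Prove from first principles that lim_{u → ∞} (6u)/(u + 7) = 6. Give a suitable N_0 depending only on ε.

N_0 = 42/ε

Fix ε > 0. We seek N_0 > 0 such that u > N_0 implies |(6u)/(u + 7) − 6| < ε.
(6u)/(u + 7) − 6 = ((6u) − 6(u + 7)) / ((u + 7)) = -42/((u + 7)).
For u > 0 we have u + 7 > u, so |(6u)/(u + 7) − 6| = 42/((u + 7)) < 42/(u) = 42/u.
Thus |(6u)/(u + 7) − 6| < ε whenever u > 42/ε.
Take N_0 = 42/ε. If u > N_0 then |(6u)/(u + 7) − 6| < 42/u < ε.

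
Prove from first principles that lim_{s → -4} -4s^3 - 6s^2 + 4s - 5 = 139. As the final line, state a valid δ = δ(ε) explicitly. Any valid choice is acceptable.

δ = min(1, ε/186)

Suppose ε > 0. We want δ > 0 such that 0 < |s + 4| < δ implies |(-4s^3 - 6s^2 + 4s - 5) − 139| < ε.
(-4s^3 - 6s^2 + 4s - 5) − 139 = -4s^3 - 6s^2 + 4s - 144 = (s + 4)(-4s^2 + 10s - 36).
So |(-4s^3 - 6s^2 + 4s - 5) − 139| = |s + 4|·|-4s^2 + 10s - 36|.
Assume first that |s + 4| < 1, so |s| < 5. Then |-4s^2 + 10s - 36| ≤ 4·5^2 + 10·5 + 36 = 186.
Hence |(-4s^3 - 6s^2 + 4s - 5) − 139| ≤ 186|s + 4| < ε provided |s + 4| < ε/186.
Choosing δ = min(1, ε/186) ensures both conditions, hence |(-4s^3 - 6s^2 + 4s - 5) − 139| < ε.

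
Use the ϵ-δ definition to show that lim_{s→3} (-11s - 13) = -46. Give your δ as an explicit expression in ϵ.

δ = ϵ/11

Suppose ϵ > 0. We need δ > 0 so that 0 < |s − 3| < δ implies |(-11s - 13) + 46| < ϵ.
Since (-11s - 13) + 46 = -11(s − 3), we have |(-11s - 13) + 46| = 11|s − 3|.
So 11|s − 3| < ϵ exactly when |s − 3| < ϵ/11.
Take δ = ϵ/11. If 0 < |s − 3| < δ then |(-11s - 13) + 46| = 11|s − 3| < 11·(ϵ/11) = ϵ.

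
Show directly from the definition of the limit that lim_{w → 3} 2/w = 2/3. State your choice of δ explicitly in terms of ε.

δ = min(3/2, (9/4)ε)

Let ε > 0 be given. We seek δ > 0 such that 0 < |w − 3| < δ implies |2/w − (2/3)| < ε.
|2/w − (2/3)| = 2·|3 − w|/(3·|w|) = 2|w − 3|/(3|w|).
Restrict δ ≤ 3/2. Then |w − 3| < 3/2 gives |w| > 3/2, so 3|w| > 9/2.
Then |2/w − (2/3)| < 2|w − 3|/(9/2), which is < ε when |w − 3| < (9/4)ε.
Take δ = min(3/2, (9/4)ε). Then 0 < |w − 3| < δ gives both |w − 3| < 3/2 and |w − 3| < (9/4)ε, so |2/w − (2/3)| < ε.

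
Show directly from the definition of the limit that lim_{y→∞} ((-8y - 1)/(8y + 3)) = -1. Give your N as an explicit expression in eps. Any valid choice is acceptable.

N = (1/4)/eps

Suppose eps > 0. We seek N > 0 such that y > N implies |(-8y - 1)/(8y + 3) + 1| < eps.
(-8y - 1)/(8y + 3) + 1 = (8(-8y - 1) − (-8)(8y + 3)) / (8(8y + 3)) = 16/(8(8y + 3)).
For y > 0 we have 8y + 3 > 8y, so |(-8y - 1)/(8y + 3) + 1| = 16/(8(8y + 3)) < 16/(8·8y) = (1/4)/y.
Thus |(-8y - 1)/(8y + 3) + 1| < eps whenever y > (1/4)/eps.
Take N = (1/4)/eps. If y > N then |(-8y - 1)/(8y + 3) + 1| < (1/4)/y < eps.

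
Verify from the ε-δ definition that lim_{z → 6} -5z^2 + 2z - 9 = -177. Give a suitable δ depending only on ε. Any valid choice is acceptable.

δ = min(2, ε/68)

Let ε > 0. We want δ > 0 such that 0 < |z − 6| < δ implies |(-5z^2 + 2z - 9) + 177| < ε.
(-5z^2 + 2z - 9) + 177 = -5z^2 + 2z + 168 = (z − 6)(-5z - 28).
So |(-5z^2 + 2z - 9) + 177| = |z − 6|·|-5z - 28|.
Require δ ≤ 2. Then |z − 6| < 2 gives |z| < 8, and by the triangle inequality |-5z - 28| ≤ 5·8 + 28 = 68.
Hence |(-5z^2 + 2z - 9) + 177| ≤ 68|z − 6| < ε provided |z − 6| < ε/68.
Take δ = min(2, ε/68). Then 0 < |z − 6| < δ gives both |z − 6| < 2 and |z − 6| < ε/68, so |(-5z^2 + 2z - 9) + 177| < ε.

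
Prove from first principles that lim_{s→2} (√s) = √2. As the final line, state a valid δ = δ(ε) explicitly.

Let ε > 0 be given. We want δ > 0 such that 0 < |s − 2| < δ implies |√s − √2| < ε.
Rationalise: √s − √2 = (s − 2)/(√s + √2), so |√s − √2| = |s − 2|/(√s + √2).
Restrict δ ≤ 2 so that |s − 2| < 2 forces s > 0, and then √s + √2 > √2.
Hence |√s − √2| < |s − 2|/√2, which is < ε once |s − 2| < √2·ε.
Take δ = min(2, √2·ε). If 0 < |s − 2| < δ then s > 0 and |√s − √2| < |s − 2|/√2 < ε.

δ = min(2, √2·ε)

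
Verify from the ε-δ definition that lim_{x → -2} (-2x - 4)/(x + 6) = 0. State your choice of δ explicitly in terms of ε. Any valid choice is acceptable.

δ = min(2, ε)

Let ε > 0. We want δ > 0 with 0 < |x + 2| < δ ⇒ |(-2x - 4)/(x + 6) − 0| < ε.
Combining over a common denominator, (-2x - 4)/(x + 6) − 0 = [(-2x - 4)·4 − 0·(x + 6)] / [4·(x + 6)] = -8(x + 2) / (4(x + 6)).
So |(-2x - 4)/(x + 6) − 0| = 8|x + 2| / (4·|x + 6|).
Require δ ≤ 2, so |x + 6| ≥ |4| − |x + 2| > 4 − 2 = 2.
Hence |(-2x - 4)/(x + 6) − 0| < 8|x + 2|/(4·2) = |x + 2|, which is < ε once |x + 2| < ε.
Take δ = min(2, ε). Then 0 < |x + 2| < δ forces both bounds, so |(-2x - 4)/(x + 6) − 0| < ε.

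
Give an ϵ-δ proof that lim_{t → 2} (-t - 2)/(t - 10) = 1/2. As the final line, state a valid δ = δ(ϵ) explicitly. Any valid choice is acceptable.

δ = min(4, (8/3)ϵ)

Suppose ϵ > 0. We want δ > 0 with 0 < |t − 2| < δ ⇒ |(-t - 2)/(t - 10) − (1/2)| < ϵ.
Combining over a common denominator, (-t - 2)/(t - 10) − (1/2) = [(-t - 2)·(-8) − (-4)·(t - 10)] / [(-8)·(t - 10)] = 12(t − 2) / ((-8)(t - 10)).
So |(-t - 2)/(t - 10) − (1/2)| = 12|t − 2| / (8·|t − 10|).
Restrict δ ≤ 4. Then |t − 2| < 4 gives |t − 10| = |(t − 2) + (-8)| ≥ 8 − 4 = 4.
Hence |(-t - 2)/(t - 10) − (1/2)| < 12|t − 2|/(8·4) = (3/8)|t − 2|, which is < ϵ once |t − 2| < (8/3)ϵ.
Take δ = min(4, (8/3)ϵ). Then 0 < |t − 2| < δ forces both bounds, so |(-t - 2)/(t - 10) − (1/2)| < ϵ.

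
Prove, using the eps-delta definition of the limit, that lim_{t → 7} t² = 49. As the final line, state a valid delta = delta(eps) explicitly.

Let eps > 0. We seek delta > 0 with 0 < |t − 7| < delta ⇒ |t² − 49| < eps.
Factor: t² − 49 = (t − 7)(t + 7), so |t² − 49| = |t − 7|·|t + 7|.
Restrict delta ≤ 2. Then |t − 7| < 2 gives |t| < 9, so by the triangle inequality |t + 7| ≤ 9 + 7 = 16.
Hence |t² − 49| ≤ 16|t − 7|, which is < eps once |t − 7| < eps/16.
Take delta = min(2, eps/16). If 0 < |t − 7| < delta then both bounds hold and |t² − 49| ≤ 16|t − 7| < 16·(eps/16) = eps.

delta = min(2, eps/16)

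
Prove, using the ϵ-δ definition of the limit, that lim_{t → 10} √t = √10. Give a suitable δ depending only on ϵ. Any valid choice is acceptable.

δ = min(10, √10·ϵ)

Let ϵ > 0 be given. We want δ > 0 such that 0 < |t − 10| < δ implies |√t − √10| < ϵ.
Rationalise: √t − √10 = (t − 10)/(√t + √10), so |√t − √10| = |t − 10|/(√t + √10).
Restrict δ ≤ 10 so that |t − 10| < 10 forces t > 0, and then √t + √10 > √10.
Hence |√t − √10| < |t − 10|/√10, which is < ϵ once |t − 10| < √10·ϵ.
Take δ = min(10, √10·ϵ). If 0 < |t − 10| < δ then t > 0 and |√t − √10| < |t − 10|/√10 < ϵ.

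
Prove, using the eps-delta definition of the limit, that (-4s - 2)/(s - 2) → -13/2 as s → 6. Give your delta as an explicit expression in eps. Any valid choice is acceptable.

delta = min(2, (4/5)eps)

Let eps > 0 be given. We want delta > 0 with 0 < |s − 6| < delta ⇒ |(-4s - 2)/(s - 2) + 13/2| < eps.
Combining over a common denominator, (-4s - 2)/(s - 2) + 13/2 = [(-4s - 2)·4 − (-26)·(s - 2)] / [4·(s - 2)] = 10(s − 6) / (4(s - 2)).
So |(-4s - 2)/(s - 2) + 13/2| = 10|s − 6| / (4·|s − 2|).
Restrict delta ≤ 2. Then |s − 6| < 2 gives |s − 2| = |(s − 6) + 4| ≥ 4 − 2 = 2.
Hence |(-4s - 2)/(s - 2) + 13/2| < 10|s − 6|/(4·2) = (5/4)|s − 6|, which is < eps once |s − 6| < (4/5)eps.
Take delta = min(2, (4/5)eps). Then 0 < |s − 6| < delta forces both bounds, so |(-4s - 2)/(s - 2) + 13/2| < eps.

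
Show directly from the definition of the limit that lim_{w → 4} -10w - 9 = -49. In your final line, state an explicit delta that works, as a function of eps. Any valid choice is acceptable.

delta = eps/10

Fix eps > 0. We need delta > 0 so that 0 < |w − 4| < delta implies |(-10w - 9) + 49| < eps.
Since (-10w - 9) + 49 = -10(w − 4), we have |(-10w - 9) + 49| = 10|w − 4|.
So 10|w − 4| < eps exactly when |w − 4| < eps/10.
Choosing delta = eps/10 gives |(-10w - 9) + 49| = 10|w − 4| < eps whenever |w − 4| < delta.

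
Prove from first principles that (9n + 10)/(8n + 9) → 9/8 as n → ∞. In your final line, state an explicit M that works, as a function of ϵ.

M = (1/64)/ϵ

Fix ϵ > 0. For n ≥ 1, |(9n + 10)/(8n + 9) − (9/8)| = |-1|/(8(8n + 9)) = 1/(8(8n + 9)).
Since 8n + 9 ≥ 8n for n ≥ 1, this is ≤ 1/(8·8n) = (1/64)/n.
So |(9n + 10)/(8n + 9) − (9/8)| < ϵ whenever n > (1/64)/ϵ.
Take M = (1/64)/ϵ. If n > M then |(9n + 10)/(8n + 9) − (9/8)| ≤ (1/64)/n < ϵ.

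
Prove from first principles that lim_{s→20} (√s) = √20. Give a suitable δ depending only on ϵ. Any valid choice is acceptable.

δ = min(20, √20·ϵ)

Suppose ϵ > 0. We want δ > 0 such that 0 < |s − 20| < δ implies |√s − √20| < ϵ.
Multiplying by the conjugate, |√s − √20| = |s − 20|/(√s + √20).
Restrict δ ≤ 20 so that |s − 20| < 20 forces s > 0, and then √s + √20 > √20.
Hence |√s − √20| < |s − 20|/√20, which is < ϵ once |s − 20| < √20·ϵ.
Take δ = min(20, √20·ϵ). If 0 < |s − 20| < δ then s > 0 and |√s − √20| < |s − 20|/√20 < ϵ.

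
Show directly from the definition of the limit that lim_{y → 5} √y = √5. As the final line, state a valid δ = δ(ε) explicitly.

δ = min(5, √5·ε)

Suppose ε > 0. We want δ > 0 such that 0 < |y − 5| < δ implies |√y − √5| < ε.
Multiplying by the conjugate, |√y − √5| = |y − 5|/(√y + √5).
Restrict δ ≤ 5 so that |y − 5| < 5 forces y > 0, and then √y + √5 > √5.
Hence |√y − √5| < |y − 5|/√5, which is < ε once |y − 5| < √5·ε.
Take δ = min(5, √5·ε). If 0 < |y − 5| < δ then y > 0 and |√y − √5| < |y − 5|/√5 < ε.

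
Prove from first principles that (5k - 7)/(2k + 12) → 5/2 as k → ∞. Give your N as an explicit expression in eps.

Let eps > 0. For k ≥ 1, |(5k - 7)/(2k + 12) − (5/2)| = |-74|/(2(2k + 12)) = 74/(2(2k + 12)).
Since 2k + 12 ≥ 2k for k ≥ 1, this is ≤ 74/(2·2k) = (37/2)/k.
So |(5k - 7)/(2k + 12) − (5/2)| < eps whenever k > (37/2)/eps.
Take N = (37/2)/eps. If k > N then |(5k - 7)/(2k + 12) − (5/2)| ≤ (37/2)/k < eps.

N = (37/2)/eps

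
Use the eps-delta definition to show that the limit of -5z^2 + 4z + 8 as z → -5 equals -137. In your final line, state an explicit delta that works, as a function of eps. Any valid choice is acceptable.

delta = min(1, eps/59)

Suppose eps > 0. We want delta > 0 such that 0 < |z + 5| < delta implies |(-5z^2 + 4z + 8) + 137| < eps.
(-5z^2 + 4z + 8) + 137 = -5z^2 + 4z + 145 = (z + 5)(-5z + 29).
So |(-5z^2 + 4z + 8) + 137| = |z + 5|·|-5z + 29|.
Require delta ≤ 1. Then |z + 5| < 1 gives |z| < 6, and by the triangle inequality |-5z + 29| ≤ 5·6 + 29 = 59.
Hence |(-5z^2 + 4z + 8) + 137| ≤ 59|z + 5| < eps provided |z + 5| < eps/59.
Choosing delta = min(1, eps/59) ensures both conditions, hence |(-5z^2 + 4z + 8) + 137| < eps.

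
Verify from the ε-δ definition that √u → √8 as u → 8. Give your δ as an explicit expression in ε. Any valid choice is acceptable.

δ = min(8, √8·ε)

Suppose ε > 0. We want δ > 0 such that 0 < |u − 8| < δ implies |√u − √8| < ε.
Multiplying by the conjugate, |√u − √8| = |u − 8|/(√u + √8).
Restrict δ ≤ 8 so that |u − 8| < 8 forces u > 0, and then √u + √8 > √8.
Hence |√u − √8| < |u − 8|/√8, which is < ε once |u − 8| < √8·ε.
Take δ = min(8, √8·ε). If 0 < |u − 8| < δ then u > 0 and |√u − √8| < |u − 8|/√8 < ε.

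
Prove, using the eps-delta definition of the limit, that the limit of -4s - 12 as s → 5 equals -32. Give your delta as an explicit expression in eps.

Fix eps > 0. We need delta > 0 so that 0 < |s − 5| < delta implies |(-4s - 12) + 32| < eps.
Since (-4s - 12) + 32 = -4(s − 5), we have |(-4s - 12) + 32| = 4|s − 5|.
So 4|s − 5| < eps exactly when |s − 5| < eps/4.
Choosing delta = eps/4 gives |(-4s - 12) + 32| = 4|s − 5| < eps whenever |s − 5| < delta.

delta = eps/4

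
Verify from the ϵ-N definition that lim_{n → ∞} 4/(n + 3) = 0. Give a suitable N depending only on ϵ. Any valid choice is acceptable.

Suppose ϵ > 0. For n ≥ 1, |4/(n + 3) − 0| = 4/(n + 3) ≤ 4/n.
We need 4/n < ϵ, i.e. n > 4/ϵ.
Take N = 4/ϵ. If n > N then |4/(n + 3)| ≤ 4/n < ϵ.

N = 4/ϵ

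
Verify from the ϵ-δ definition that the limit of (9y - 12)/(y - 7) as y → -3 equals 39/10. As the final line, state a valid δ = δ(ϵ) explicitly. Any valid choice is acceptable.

δ = min(5, (50/51)ϵ)

Fix ϵ > 0. We want δ > 0 with 0 < |y + 3| < δ ⇒ |(9y - 12)/(y - 7) − (39/10)| < ϵ.
Combining over a common denominator, (9y - 12)/(y - 7) − (39/10) = [(9y - 12)·(-10) − (-39)·(y - 7)] / [(-10)·(y - 7)] = -51(y + 3) / ((-10)(y - 7)).
So |(9y - 12)/(y - 7) − (39/10)| = 51|y + 3| / (10·|y − 7|).
Restrict δ ≤ 5. Then |y + 3| < 5 gives |y − 7| = |(y + 3) + (-10)| ≥ 10 − 5 = 5.
Hence |(9y - 12)/(y - 7) − (39/10)| < 51|y + 3|/(10·5) = (51/50)|y + 3|, which is < ϵ once |y + 3| < (50/51)ϵ.
Take δ = min(5, (50/51)ϵ). Then 0 < |y + 3| < δ forces both bounds, so |(9y - 12)/(y - 7) − (39/10)| < ϵ.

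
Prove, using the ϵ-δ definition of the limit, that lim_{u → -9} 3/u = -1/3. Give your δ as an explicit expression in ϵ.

Let ϵ > 0 be given. We seek δ > 0 such that 0 < |u + 9| < δ implies |3/u + 1/3| < ϵ.
|3/u + 1/3| = 3·|-9 − u|/(9·|u|) = 3|u + 9|/(9|u|).
Require δ ≤ 9/2 so that |u| > 9 − 9/2 = 9/2, hence 9|u| > 81/2.
Then |3/u + 1/3| < 3|u + 9|/(81/2), which is < ϵ when |u + 9| < (27/2)ϵ.
Take δ = min(9/2, (27/2)ϵ). Then 0 < |u + 9| < δ gives both |u + 9| < 9/2 and |u + 9| < (27/2)ϵ, so |3/u + 1/3| < ϵ.

δ = min(9/2, (27/2)ϵ)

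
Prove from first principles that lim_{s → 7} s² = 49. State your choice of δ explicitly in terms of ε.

δ = min(1, ε/15)

Let ε > 0 be given. We seek δ > 0 with 0 < |s − 7| < δ ⇒ |s² − 49| < ε.
Factor: s² − 49 = (s − 7)(s + 7), so |s² − 49| = |s − 7|·|s + 7|.
Restrict δ ≤ 1. Then |s − 7| < 1 gives |s| < 8, so by the triangle inequality |s + 7| ≤ 8 + 7 = 15.
Hence |s² − 49| ≤ 15|s − 7|, which is < ε once |s − 7| < ε/15.
Take δ = min(1, ε/15). If 0 < |s − 7| < δ then both bounds hold and |s² − 49| ≤ 15|s − 7| < 15·(ε/15) = ε.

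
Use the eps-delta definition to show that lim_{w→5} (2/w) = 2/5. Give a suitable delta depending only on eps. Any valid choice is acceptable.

delta = min(5/2, (25/4)eps)

Fix eps > 0. We seek delta > 0 such that 0 < |w − 5| < delta implies |2/w − (2/5)| < eps.
|2/w − (2/5)| = 2·|5 − w|/(5·|w|) = 2|w − 5|/(5|w|).
Require delta ≤ 5/2 so that |w| > 5 − 5/2 = 5/2, hence 5|w| > 25/2.
Then |2/w − (2/5)| < 2|w − 5|/(25/2), which is < eps when |w − 5| < (25/4)eps.
Take delta = min(5/2, (25/4)eps). Then 0 < |w − 5| < delta gives both |w − 5| < 5/2 and |w − 5| < (25/4)eps, so |2/w − (2/5)| < eps.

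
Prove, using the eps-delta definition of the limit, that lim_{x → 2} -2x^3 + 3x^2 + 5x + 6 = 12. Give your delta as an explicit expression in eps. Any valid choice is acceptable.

Suppose eps > 0. We want delta > 0 such that 0 < |x − 2| < delta implies |(-2x^3 + 3x^2 + 5x + 6) − 12| < eps.
(-2x^3 + 3x^2 + 5x + 6) − 12 = -2x^3 + 3x^2 + 5x - 6 = (x − 2)(-2x^2 - x + 3).
So |(-2x^3 + 3x^2 + 5x + 6) − 12| = |x − 2|·|-2x^2 - x + 3|.
Require delta ≤ 1. Then |x − 2| < 1 gives |x| < 3, and by the triangle inequality |-2x^2 - x + 3| ≤ 2·3^2 + 3 + 3 = 24.
Hence |(-2x^3 + 3x^2 + 5x + 6) − 12| ≤ 24|x − 2| < eps provided |x − 2| < eps/24.
Take delta = min(1, eps/24). Then 0 < |x − 2| < delta gives both |x − 2| < 1 and |x − 2| < eps/24, so |(-2x^3 + 3x^2 + 5x + 6) − 12| < eps.

delta = min(1, eps/24)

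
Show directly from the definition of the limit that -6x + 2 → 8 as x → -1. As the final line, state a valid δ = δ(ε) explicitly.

δ = ε/6

Let ε > 0 be given. We need δ > 0 so that 0 < |x + 1| < δ implies |(-6x + 2) − 8| < ε.
Since (-6x + 2) − 8 = -6(x + 1), we have |(-6x + 2) − 8| = 6|x + 1|.
Thus it suffices that |x + 1| < ε/6.
Choosing δ = ε/6 gives |(-6x + 2) − 8| = 6|x + 1| < ε whenever |x + 1| < δ.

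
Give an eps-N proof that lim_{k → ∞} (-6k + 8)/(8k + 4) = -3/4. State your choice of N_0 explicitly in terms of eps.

Suppose eps > 0. For k ≥ 1, |(-6k + 8)/(8k + 4) + 3/4| = |88|/(8(8k + 4)) = 88/(8(8k + 4)).
Since 8k + 4 ≥ 8k for k ≥ 1, this is ≤ 88/(8·8k) = (11/8)/k.
So |(-6k + 8)/(8k + 4) + 3/4| < eps whenever k > (11/8)/eps.
Take N_0 = (11/8)/eps. If k > N_0 then |(-6k + 8)/(8k + 4) + 3/4| ≤ (11/8)/k < eps.

N_0 = (11/8)/eps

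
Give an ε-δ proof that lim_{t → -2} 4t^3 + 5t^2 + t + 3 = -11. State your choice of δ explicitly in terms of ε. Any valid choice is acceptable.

Let ε > 0. We want δ > 0 such that 0 < |t + 2| < δ implies |(4t^3 + 5t^2 + t + 3) + 11| < ε.
(4t^3 + 5t^2 + t + 3) + 11 = 4t^3 + 5t^2 + t + 14 = (t + 2)(4t^2 - 3t + 7).
So |(4t^3 + 5t^2 + t + 3) + 11| = |t + 2|·|4t^2 - 3t + 7|.
Assume first that |t + 2| < 1, so |t| < 3. Then |4t^2 - 3t + 7| ≤ 4·3^2 + 3·3 + 7 = 52.
Hence |(4t^3 + 5t^2 + t + 3) + 11| ≤ 52|t + 2| < ε provided |t + 2| < ε/52.
Take δ = min(1, ε/52). Then 0 < |t + 2| < δ gives both |t + 2| < 1 and |t + 2| < ε/52, so |(4t^3 + 5t^2 + t + 3) + 11| < ε.

δ = min(1, ε/52)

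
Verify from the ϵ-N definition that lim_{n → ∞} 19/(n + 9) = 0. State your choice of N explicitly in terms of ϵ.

N = 19/ϵ

Let ϵ > 0. For n ≥ 1, |19/(n + 9) − 0| = 19/(n + 9) ≤ 19/n.
We need 19/n < ϵ, i.e. n > 19/ϵ.
Take N = 19/ϵ. If n > N then |19/(n + 9)| ≤ 19/n < ϵ.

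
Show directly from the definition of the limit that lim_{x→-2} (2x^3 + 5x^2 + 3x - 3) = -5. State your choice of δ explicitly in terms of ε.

δ = min(1, ε/22)

Let ε > 0. We want δ > 0 such that 0 < |x + 2| < δ implies |(2x^3 + 5x^2 + 3x - 3) + 5| < ε.
(2x^3 + 5x^2 + 3x - 3) + 5 = 2x^3 + 5x^2 + 3x + 2 = (x + 2)(2x^2 + x + 1).
So |(2x^3 + 5x^2 + 3x - 3) + 5| = |x + 2|·|2x^2 + x + 1|.
Require δ ≤ 1. Then |x + 2| < 1 gives |x| < 3, and by the triangle inequality |2x^2 + x + 1| ≤ 2·3^2 + 3 + 1 = 22.
Hence |(2x^3 + 5x^2 + 3x - 3) + 5| ≤ 22|x + 2| < ε provided |x + 2| < ε/22.
Take δ = min(1, ε/22). Then 0 < |x + 2| < δ gives both |x + 2| < 1 and |x + 2| < ε/22, so |(2x^3 + 5x^2 + 3x - 3) + 5| < ε.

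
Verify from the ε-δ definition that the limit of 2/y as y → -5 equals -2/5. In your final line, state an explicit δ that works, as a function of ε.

δ = min(5/2, (25/4)ε)

Fix ε > 0. We seek δ > 0 such that 0 < |y + 5| < δ implies |2/y + 2/5| < ε.
|2/y + 2/5| = 2·|-5 − y|/(5·|y|) = 2|y + 5|/(5|y|).
Restrict δ ≤ 5/2. Then |y + 5| < 5/2 gives |y| > 5/2, so 5|y| > 25/2.
Then |2/y + 2/5| < 2|y + 5|/(25/2), which is < ε when |y + 5| < (25/4)ε.
Take δ = min(5/2, (25/4)ε). Then 0 < |y + 5| < δ gives both |y + 5| < 5/2 and |y + 5| < (25/4)ε, so |2/y + 2/5| < ε.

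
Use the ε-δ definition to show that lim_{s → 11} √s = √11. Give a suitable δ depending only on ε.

δ = min(11, √11·ε)

Fix ε > 0. We want δ > 0 such that 0 < |s − 11| < δ implies |√s − √11| < ε.
Multiplying by the conjugate, |√s − √11| = |s − 11|/(√s + √11).
Restrict δ ≤ 11 so that |s − 11| < 11 forces s > 0, and then √s + √11 > √11.
Hence |√s − √11| < |s − 11|/√11, which is < ε once |s − 11| < √11·ε.
Take δ = min(11, √11·ε). If 0 < |s − 11| < δ then s > 0 and |√s − √11| < |s − 11|/√11 < ε.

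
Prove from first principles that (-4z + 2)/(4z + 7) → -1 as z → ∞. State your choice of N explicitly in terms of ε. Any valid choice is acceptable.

N = (9/4)/ε

Suppose ε > 0. We seek N > 0 such that z > N implies |(-4z + 2)/(4z + 7) + 1| < ε.
(-4z + 2)/(4z + 7) + 1 = (4(-4z + 2) − (-4)(4z + 7)) / (4(4z + 7)) = 36/(4(4z + 7)).
For z > 0 we have 4z + 7 > 4z, so |(-4z + 2)/(4z + 7) + 1| = 36/(4(4z + 7)) < 36/(4·4z) = (9/4)/z.
Thus |(-4z + 2)/(4z + 7) + 1| < ε whenever z > (9/4)/ε.
Take N = (9/4)/ε. If z > N then |(-4z + 2)/(4z + 7) + 1| < (9/4)/z < ε.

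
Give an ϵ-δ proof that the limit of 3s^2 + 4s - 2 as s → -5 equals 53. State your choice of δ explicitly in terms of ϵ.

Fix ϵ > 0. We want δ > 0 such that 0 < |s + 5| < δ implies |(3s^2 + 4s - 2) − 53| < ϵ.
(3s^2 + 4s - 2) − 53 = 3s^2 + 4s - 55 = (s + 5)(3s - 11).
So |(3s^2 + 4s - 2) − 53| = |s + 5|·|3s - 11|.
Assume first that |s + 5| < 1, so |s| < 6. Then |3s - 11| ≤ 3·6 + 11 = 29.
Hence |(3s^2 + 4s - 2) − 53| ≤ 29|s + 5| < ϵ provided |s + 5| < ϵ/29.
Take δ = min(1, ϵ/29). Then 0 < |s + 5| < δ gives both |s + 5| < 1 and |s + 5| < ϵ/29, so |(3s^2 + 4s - 2) − 53| < ϵ.

δ = min(1, ϵ/29)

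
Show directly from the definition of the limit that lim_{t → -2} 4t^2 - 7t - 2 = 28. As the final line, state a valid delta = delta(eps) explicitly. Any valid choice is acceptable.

Suppose eps > 0. We want delta > 0 such that 0 < |t + 2| < delta implies |(4t^2 - 7t - 2) − 28| < eps.
(4t^2 - 7t - 2) − 28 = 4t^2 - 7t - 30 = (t + 2)(4t - 15).
So |(4t^2 - 7t - 2) − 28| = |t + 2|·|4t - 15|.
Require delta ≤ 1. Then |t + 2| < 1 gives |t| < 3, and by the triangle inequality |4t - 15| ≤ 4·3 + 15 = 27.
Hence |(4t^2 - 7t - 2) − 28| ≤ 27|t + 2| < eps provided |t + 2| < eps/27.
Choosing delta = min(1, eps/27) ensures both conditions, hence |(4t^2 - 7t - 2) − 28| < eps.

delta = min(1, eps/27)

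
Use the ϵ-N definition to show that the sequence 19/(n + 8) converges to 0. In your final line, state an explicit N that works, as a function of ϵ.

Let ϵ > 0. For n ≥ 1, |19/(n + 8) − 0| = 19/(n + 8) ≤ 19/n.
We need 19/n < ϵ, i.e. n > 19/ϵ.
Take N = 19/ϵ. If n > N then |19/(n + 8)| ≤ 19/n < ϵ.

N = 19/ϵ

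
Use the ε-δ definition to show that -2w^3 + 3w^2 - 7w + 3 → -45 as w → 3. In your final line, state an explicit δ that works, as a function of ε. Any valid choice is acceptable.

δ = min(1, ε/60)

Let ε > 0. We want δ > 0 such that 0 < |w − 3| < δ implies |(-2w^3 + 3w^2 - 7w + 3) + 45| < ε.
(-2w^3 + 3w^2 - 7w + 3) + 45 = -2w^3 + 3w^2 - 7w + 48 = (w − 3)(-2w^2 - 3w - 16).
So |(-2w^3 + 3w^2 - 7w + 3) + 45| = |w − 3|·|-2w^2 - 3w - 16|.
Require δ ≤ 1. Then |w − 3| < 1 gives |w| < 4, and by the triangle inequality |-2w^2 - 3w - 16| ≤ 2·4^2 + 3·4 + 16 = 60.
Hence |(-2w^3 + 3w^2 - 7w + 3) + 45| ≤ 60|w − 3| < ε provided |w − 3| < ε/60.
Choosing δ = min(1, ε/60) ensures both conditions, hence |(-2w^3 + 3w^2 - 7w + 3) + 45| < ε.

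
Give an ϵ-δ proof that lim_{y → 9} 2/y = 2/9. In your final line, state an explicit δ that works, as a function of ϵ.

δ = min(9/2, (81/4)ϵ)

Suppose ϵ > 0. We seek δ > 0 such that 0 < |y − 9| < δ implies |2/y − (2/9)| < ϵ.
|2/y − (2/9)| = 2·|9 − y|/(9·|y|) = 2|y − 9|/(9|y|).
Restrict δ ≤ 9/2. Then |y − 9| < 9/2 gives |y| > 9/2, so 9|y| > 81/2.
Then |2/y − (2/9)| < 2|y − 9|/(81/2), which is < ϵ when |y − 9| < (81/4)ϵ.
Take δ = min(9/2, (81/4)ϵ). Then 0 < |y − 9| < δ gives both |y − 9| < 9/2 and |y − 9| < (81/4)ϵ, so |2/y − (2/9)| < ϵ.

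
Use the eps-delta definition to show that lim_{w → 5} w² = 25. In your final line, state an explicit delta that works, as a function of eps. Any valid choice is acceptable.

Let eps > 0. We seek delta > 0 with 0 < |w − 5| < delta ⇒ |w² − 25| < eps.
Factor: w² − 25 = (w − 5)(w + 5), so |w² − 25| = |w − 5|·|w + 5|.
Restrict delta ≤ 2. Then |w − 5| < 2 gives |w| < 7, so by the triangle inequality |w + 5| ≤ 7 + 5 = 12.
Hence |w² − 25| ≤ 12|w − 5|, which is < eps once |w − 5| < eps/12.
Take delta = min(2, eps/12). If 0 < |w − 5| < delta then both bounds hold and |w² − 25| ≤ 12|w − 5| < 12·(eps/12) = eps.

delta = min(2, eps/12)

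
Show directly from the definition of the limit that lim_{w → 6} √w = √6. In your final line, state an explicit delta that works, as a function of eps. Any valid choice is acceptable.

delta = min(6, √6·eps)

Fix eps > 0. We want delta > 0 such that 0 < |w − 6| < delta implies |√w − √6| < eps.
Rationalise: √w − √6 = (w − 6)/(√w + √6), so |√w − √6| = |w − 6|/(√w + √6).
Restrict delta ≤ 6 so that |w − 6| < 6 forces w > 0, and then √w + √6 > √6.
Hence |√w − √6| < |w − 6|/√6, which is < eps once |w − 6| < √6·eps.
Take delta = min(6, √6·eps). If 0 < |w − 6| < delta then w > 0 and |√w − √6| < |w − 6|/√6 < eps.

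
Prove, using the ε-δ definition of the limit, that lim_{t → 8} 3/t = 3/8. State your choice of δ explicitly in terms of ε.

δ = min(4, (32/3)ε)

Fix ε > 0. We seek δ > 0 such that 0 < |t − 8| < δ implies |3/t − (3/8)| < ε.
|3/t − (3/8)| = 3·|8 − t|/(8·|t|) = 3|t − 8|/(8|t|).
Restrict δ ≤ 4. Then |t − 8| < 4 gives |t| > 4, so 8|t| > 32.
Then |3/t − (3/8)| < 3|t − 8|/32, which is < ε when |t − 8| < (32/3)ε.
Take δ = min(4, (32/3)ε). Then 0 < |t − 8| < δ gives both |t − 8| < 4 and |t − 8| < (32/3)ε, so |3/t − (3/8)| < ε.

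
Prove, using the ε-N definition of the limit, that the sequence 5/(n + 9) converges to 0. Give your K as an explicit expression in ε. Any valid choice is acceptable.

Fix ε > 0. For n ≥ 1, |5/(n + 9) − 0| = 5/(n + 9) ≤ 5/n.
We need 5/n < ε, i.e. n > 5/ε.
Take K = 5/ε. If n > K then |5/(n + 9)| ≤ 5/n < ε.

K = 5/ε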